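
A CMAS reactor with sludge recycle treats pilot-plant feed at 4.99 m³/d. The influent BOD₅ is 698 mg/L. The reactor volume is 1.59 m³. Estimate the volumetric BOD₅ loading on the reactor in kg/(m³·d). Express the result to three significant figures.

Applied BOD₅ load per unit volume = Q·S₀/V = (4.99 × 698/1000)/1.590 = 2.191 kg BOD₅·m⁻³·d⁻¹.

L_v ≈ 2.19 kg BOD₅/(m³·d)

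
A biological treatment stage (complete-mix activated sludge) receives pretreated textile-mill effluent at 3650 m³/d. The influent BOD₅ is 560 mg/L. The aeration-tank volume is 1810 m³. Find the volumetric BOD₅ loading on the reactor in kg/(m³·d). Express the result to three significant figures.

L_v = Q S₀ / V = 3650 × 560 × 10⁻³ / 1810 = 1.129 kg/(m³·d).

L_v ≈ 1.13 kg BOD₅/(m³·d)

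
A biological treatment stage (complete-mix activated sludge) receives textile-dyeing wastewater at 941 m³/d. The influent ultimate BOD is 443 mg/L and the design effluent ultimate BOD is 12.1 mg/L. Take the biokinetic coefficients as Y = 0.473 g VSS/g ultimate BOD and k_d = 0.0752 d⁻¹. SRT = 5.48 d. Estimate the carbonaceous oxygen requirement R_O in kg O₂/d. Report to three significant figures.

Correct the yield for decay: Y_obs = Y/(1 + k_d θ_c) = 0.473 / (1 + 0.0752 × 5.48) = 0.473 / 1.412 = 0.3350.
Mass of ultimate BOD removed per day: Q(S₀ − S) = 941 × 430.9 g/m³ = 405.5 kg/d.
P_X = Y_obs·Q·(S₀ − S) = 0.3350 × 405.5 = 135.8 kg VSS/d.
R_O = Q·ΔS − 1.42 P_X = 405.5 − 192.9 = 212.6 kg O₂/d.

R_O ≈ 213 kg O₂/d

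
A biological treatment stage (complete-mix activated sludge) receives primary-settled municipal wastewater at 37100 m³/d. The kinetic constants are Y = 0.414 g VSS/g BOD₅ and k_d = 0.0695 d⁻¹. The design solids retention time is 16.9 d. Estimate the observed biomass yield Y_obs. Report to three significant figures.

Y_obs ≈ 0.190 g VSS/g BOD₅

Y_obs = Y / (1 + k_d θ_c) = 0.414 / (1 + 0.0695 × 16.9) = 0.414 / 2.175 = 0.1904.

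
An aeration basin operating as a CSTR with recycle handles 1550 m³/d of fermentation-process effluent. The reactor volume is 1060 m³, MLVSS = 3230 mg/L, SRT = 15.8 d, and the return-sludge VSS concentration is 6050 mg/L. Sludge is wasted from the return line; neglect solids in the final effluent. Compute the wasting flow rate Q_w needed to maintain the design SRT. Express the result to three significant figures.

θ_c = V·X/(Q_w·X_r) when wasting from the recycle, so Q_w = V·X/(θ_c·X_r) = 1060 × 3230 / (15.8 × 6050) = 35.82 m³/d.

Q_w ≈ 35.8 m³/d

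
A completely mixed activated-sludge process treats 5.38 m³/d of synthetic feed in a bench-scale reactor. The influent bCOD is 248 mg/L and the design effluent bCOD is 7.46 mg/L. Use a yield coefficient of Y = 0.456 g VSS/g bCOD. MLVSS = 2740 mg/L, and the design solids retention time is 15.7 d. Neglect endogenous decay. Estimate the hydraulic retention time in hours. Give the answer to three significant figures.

With k_d = 0 the design equation reduces to V = Y Q (S₀−S) θ_c / X = 0.456 × 5.38 × (248 − 7.46) × 15.7 / 2740 = 3.381 m³.
τ = V/Q = 3.381/5.38 = 0.6285 d, or 15.08 h.

τ ≈ 15.1 h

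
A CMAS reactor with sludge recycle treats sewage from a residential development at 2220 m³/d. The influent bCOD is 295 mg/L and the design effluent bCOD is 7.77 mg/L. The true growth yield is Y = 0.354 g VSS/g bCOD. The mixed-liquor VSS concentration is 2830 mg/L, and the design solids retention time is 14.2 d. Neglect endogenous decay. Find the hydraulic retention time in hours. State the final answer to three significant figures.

τ ≈ 12.2 h

V·X = Y·Q·ΔS·θ_c gives V = 0.354 × 2220 × (295 − 7.77) × 14.2 / 2830 = 1133 m³.
Hydraulic retention time τ = V/Q = 1133 / 2220 = 0.5102 d = 12.24 h.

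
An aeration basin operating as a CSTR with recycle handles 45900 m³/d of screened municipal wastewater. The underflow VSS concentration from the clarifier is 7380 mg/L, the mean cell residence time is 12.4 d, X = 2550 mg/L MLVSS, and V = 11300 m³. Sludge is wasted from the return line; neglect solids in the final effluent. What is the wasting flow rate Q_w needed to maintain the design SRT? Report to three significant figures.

Q_w ≈ 315 m³/d

Wasting from the return line (neglecting effluent solids): Q_w = V·X / (θ_c·X_r) = 11300 × 2550 / (12.4 × 7380) = 314.9 m³/d.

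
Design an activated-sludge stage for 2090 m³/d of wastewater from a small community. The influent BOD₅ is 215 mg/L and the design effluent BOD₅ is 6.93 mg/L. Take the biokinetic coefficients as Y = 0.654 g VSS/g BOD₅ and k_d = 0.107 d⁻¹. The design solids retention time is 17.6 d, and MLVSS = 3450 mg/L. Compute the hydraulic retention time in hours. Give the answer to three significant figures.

From the SRT design equation V = Y Q (S₀−S) θ_c / [X (1 + k_d θ_c)] = 0.654 × 2090 × (215 − 6.93) × 17.6 / [3450 × (1 + 0.107 × 17.6)] = 5.01×10^6 / 9947 = 503.2 m³.
τ = V/Q = 503.2/2090 = 0.2408 d, or 5.779 h.

τ ≈ 5.78 h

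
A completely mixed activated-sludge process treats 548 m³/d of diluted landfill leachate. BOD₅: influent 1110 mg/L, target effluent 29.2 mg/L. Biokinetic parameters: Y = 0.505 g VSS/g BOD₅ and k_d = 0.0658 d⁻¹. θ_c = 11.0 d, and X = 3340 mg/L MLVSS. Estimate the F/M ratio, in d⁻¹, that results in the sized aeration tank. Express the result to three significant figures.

Rearranging the biomass balance for a CMAS with decay, V = Y·Q·ΔS·θ_c / [X·(1+k_d θ_c)] = 0.505 × 548 × (1110 − 29.2) × 11.0 / [3340 × (1 + 0.0658 × 11.0)] = 3.29×10^6 / 5757 = 571.4 m³.
Food-to-microorganism ratio F/M = Q S₀ / (V X) = 548 × 1110 / (571.4 × 3340) = 0.3187 d⁻¹.

F/M ≈ 0.319 d⁻¹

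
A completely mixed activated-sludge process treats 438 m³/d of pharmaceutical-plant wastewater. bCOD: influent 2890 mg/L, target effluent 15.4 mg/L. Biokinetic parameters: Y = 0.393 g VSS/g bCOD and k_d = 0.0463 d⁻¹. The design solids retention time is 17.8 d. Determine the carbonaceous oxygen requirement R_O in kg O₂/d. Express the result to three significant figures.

Correct the yield for decay: Y_obs = Y/(1 + k_d θ_c) = 0.393 / (1 + 0.0463 × 17.8) = 0.393 / 1.824 = 0.2154.
Substrate removed = Q·(S₀ − S) = 438 m³/d × (2890 − 15.4) g/m³ = 1.26×10^6 g/d = 1259 kg/d.
Net sludge production P_X = 0.2154 × 1259 = 271.3 kg VSS/d.
R_O = Q·(S₀ − S) − 1.42·P_X = 1259 − 1.42 × 271.3 = 873.9 kg O₂/d.

R_O ≈ 874 kg O₂/d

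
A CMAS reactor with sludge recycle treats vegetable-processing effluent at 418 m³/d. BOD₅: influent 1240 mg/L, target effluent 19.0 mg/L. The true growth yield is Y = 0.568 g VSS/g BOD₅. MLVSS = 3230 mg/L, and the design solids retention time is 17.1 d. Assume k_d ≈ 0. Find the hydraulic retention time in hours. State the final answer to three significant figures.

τ ≈ 88.1 h

Biomass mass balance (decay neglected): V·X = Y·Q·(S₀ − S)·θ_c, so V = 0.568 × 418 × (1240 − 19.0) × 17.1 / 3230 = 1535 m³.
HRT = V/Q = 1535 m³ / 418 m³·d⁻¹ = 3.672 d × 24 = 88.12 h.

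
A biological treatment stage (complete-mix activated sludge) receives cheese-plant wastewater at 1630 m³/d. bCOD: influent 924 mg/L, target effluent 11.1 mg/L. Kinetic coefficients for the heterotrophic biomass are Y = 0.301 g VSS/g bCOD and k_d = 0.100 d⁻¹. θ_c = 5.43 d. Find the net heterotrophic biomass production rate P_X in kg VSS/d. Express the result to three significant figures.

P_X ≈ 290 kg VSS/d

The observed yield is Y_obs = Y/(1 + k_d·θ_c) = 0.301 / (1 + 0.100 × 5.43) = 0.301 / 1.543 = 0.1951 g VSS per g bCOD removed.
Q·(S₀ − S) = 1630 × (924 − 11.1) × 10⁻³ = 1488 kg/d removed.
P_X = Y_obs · Q(S₀ − S) = 0.1951 × 1488 = 290.3 kg VSS/d.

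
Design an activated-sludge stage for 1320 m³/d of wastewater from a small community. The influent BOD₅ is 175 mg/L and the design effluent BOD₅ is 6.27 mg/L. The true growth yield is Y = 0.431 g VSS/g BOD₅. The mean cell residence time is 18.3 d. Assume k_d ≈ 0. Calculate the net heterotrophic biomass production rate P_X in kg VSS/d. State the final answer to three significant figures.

P_X ≈ 96.0 kg VSS/d

No decay correction is needed, so Y_obs = Y = 0.431.
Mass of BOD₅ removed per day: Q(S₀ − S) = 1320 × 168.7 g/m³ = 222.7 kg/d.
So the net sludge growth is P_X = 0.4310 × 222.7 = 95.99 kg VSS/d.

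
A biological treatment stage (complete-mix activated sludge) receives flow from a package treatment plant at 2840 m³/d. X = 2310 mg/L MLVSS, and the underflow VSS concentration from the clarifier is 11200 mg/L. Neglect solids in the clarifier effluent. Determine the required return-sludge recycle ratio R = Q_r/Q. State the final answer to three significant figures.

R ≈ 0.260

Mass balance around the secondary clarifier (neglecting effluent solids): R = X / (X_r − X) = 2310 / (11200 − 2310) = 0.2598.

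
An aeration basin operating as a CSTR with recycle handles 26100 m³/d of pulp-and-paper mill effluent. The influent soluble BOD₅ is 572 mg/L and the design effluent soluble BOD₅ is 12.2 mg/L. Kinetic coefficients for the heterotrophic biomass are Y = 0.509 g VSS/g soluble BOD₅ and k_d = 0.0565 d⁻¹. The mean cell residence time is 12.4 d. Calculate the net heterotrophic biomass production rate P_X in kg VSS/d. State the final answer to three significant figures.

P_X ≈ 4370 kg VSS/d

Correct the yield for decay: Y_obs = Y/(1 + k_d θ_c) = 0.509 / (1 + 0.0565 × 12.4) = 0.509 / 1.701 = 0.2993.
Mass of soluble BOD₅ removed per day: Q(S₀ − S) = 26100 × 559.8 g/m³ = 14611 kg/d.
Net biomass production P_X = Y_obs × Q·(S₀ − S) = 0.2993 × 14611 = 4373 kg VSS/d.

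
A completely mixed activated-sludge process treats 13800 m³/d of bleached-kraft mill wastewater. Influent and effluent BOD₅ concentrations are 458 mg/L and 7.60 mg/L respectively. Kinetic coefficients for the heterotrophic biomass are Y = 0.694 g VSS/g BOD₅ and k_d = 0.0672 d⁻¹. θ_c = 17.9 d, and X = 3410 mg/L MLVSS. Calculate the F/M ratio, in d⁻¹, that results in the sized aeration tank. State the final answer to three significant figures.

From the SRT design equation V = Y Q (S₀−S) θ_c / [X (1 + k_d θ_c)] = 0.694 × 13800 × (458 − 7.60) × 17.9 / [3410 × (1 + 0.0672 × 17.9)] = 7.72×10^7 / 7512 = 10279 m³.
F/M = Q·S₀ / (V·X) = 13800 × 458 / (10279 × 3410) = 0.1803 g BOD₅·(g VSS·d)⁻¹.

F/M ≈ 0.180 d⁻¹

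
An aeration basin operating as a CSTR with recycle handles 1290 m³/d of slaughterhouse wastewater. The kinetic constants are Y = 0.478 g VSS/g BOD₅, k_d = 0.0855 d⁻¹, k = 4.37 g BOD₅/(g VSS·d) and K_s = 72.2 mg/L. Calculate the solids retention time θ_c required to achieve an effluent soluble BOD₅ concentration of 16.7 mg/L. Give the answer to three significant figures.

θ_c ≈ 3.26 d

Specific growth rate at S = 16.7 mg/L: μ = YkS/(K_s+S) = 0.478·4.37·16.7/(72.2+16.7) = 0.3924 d⁻¹.
1/θ_c = 0.3924 − 0.0855 = 0.3069 d⁻¹, so θ_c = 3.258 d.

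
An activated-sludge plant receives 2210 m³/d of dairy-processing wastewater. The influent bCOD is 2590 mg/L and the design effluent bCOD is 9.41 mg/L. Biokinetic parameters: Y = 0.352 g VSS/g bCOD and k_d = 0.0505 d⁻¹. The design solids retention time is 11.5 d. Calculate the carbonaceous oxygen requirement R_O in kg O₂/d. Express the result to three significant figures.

Y_obs = Y / (1 + k_d θ_c) = 0.352 / (1 + 0.0505 × 11.5) = 0.352 / 1.581 = 0.2227.
Substrate removed = Q·(S₀ − S) = 2210 m³/d × (2590 − 9.41) g/m³ = 5.7×10^6 g/d = 5703 kg/d.
Net sludge production P_X = 0.2227 × 5703 = 1270 kg VSS/d.
Carbonaceous O₂ demand = substrate oxidised − cell-mass equivalent = 5703 − 1.42 × 1270 = 3900 kg O₂/d.

R_O ≈ 3900 kg O₂/d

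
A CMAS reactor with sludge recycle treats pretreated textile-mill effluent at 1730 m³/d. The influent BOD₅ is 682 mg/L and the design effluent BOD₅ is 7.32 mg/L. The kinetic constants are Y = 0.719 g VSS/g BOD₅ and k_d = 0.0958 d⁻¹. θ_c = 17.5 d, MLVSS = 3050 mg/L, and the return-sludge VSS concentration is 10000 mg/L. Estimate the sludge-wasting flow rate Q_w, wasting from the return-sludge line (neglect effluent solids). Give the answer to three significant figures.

Q_w ≈ 31.4 m³/d

Rearranging the biomass balance for a CMAS with decay, V = Y·Q·ΔS·θ_c / [X·(1+k_d θ_c)] = 0.719 × 1730 × (682 − 7.32) × 17.5 / [3050 × (1 + 0.0958 × 17.5)] = 1.47×10^7 / 8163 = 1799 m³.
Q_w = (V·X)/(θ_c X_r) = 1799 × 3050 / (17.5 × 10000) = 31.35 m³/d.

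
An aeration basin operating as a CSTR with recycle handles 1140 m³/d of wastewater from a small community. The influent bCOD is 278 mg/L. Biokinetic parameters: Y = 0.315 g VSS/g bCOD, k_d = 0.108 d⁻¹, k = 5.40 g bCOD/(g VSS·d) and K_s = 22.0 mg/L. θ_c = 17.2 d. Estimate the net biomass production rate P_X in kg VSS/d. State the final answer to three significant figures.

P_X ≈ 34.6 kg VSS/d

Effluent substrate depends only on kinetics and SRT: S = K_s(1 + k_d θ_c) / [θ_c(Yk − k_d) − 1] = 22.0 × (1 + 0.108 × 17.2) / [17.2 × (0.315 × 5.40 − 0.108) − 1] = 62.87 / 26.40 = 2.381 mg/L.
The observed yield is Y_obs = Y/(1 + k_d·θ_c) = 0.315 / (1 + 0.108 × 17.2) = 0.315 / 2.858 = 0.1102 g VSS per g bCOD removed.
Substrate removed = Q·(S₀ − S) = 1140 m³/d × (278 − 2.38) g/m³ = 3.14×10^5 g/d = 314.2 kg/d.
So the net sludge growth is P_X = 0.1102 × 314.2 = 34.64 kg VSS/d.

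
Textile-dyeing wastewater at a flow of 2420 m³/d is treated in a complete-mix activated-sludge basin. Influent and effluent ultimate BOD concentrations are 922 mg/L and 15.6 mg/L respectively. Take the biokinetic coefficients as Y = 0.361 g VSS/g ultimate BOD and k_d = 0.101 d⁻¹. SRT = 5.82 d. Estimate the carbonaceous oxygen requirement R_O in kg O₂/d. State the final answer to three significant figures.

R_O ≈ 1490 kg O₂/d

Y_obs = Y / (1 + k_d θ_c) = 0.361 / (1 + 0.101 × 5.82) = 0.361 / 1.588 = 0.2274.
Mass of ultimate BOD removed per day: Q(S₀ − S) = 2420 × 906.4 g/m³ = 2193 kg/d.
P_X = Y_obs·Q·(S₀ − S) = 0.2274 × 2193 = 498.7 kg VSS/d.
R_O = Q·(S₀ − S) − 1.42·P_X = 2193 − 1.42 × 498.7 = 1485 kg O₂/d.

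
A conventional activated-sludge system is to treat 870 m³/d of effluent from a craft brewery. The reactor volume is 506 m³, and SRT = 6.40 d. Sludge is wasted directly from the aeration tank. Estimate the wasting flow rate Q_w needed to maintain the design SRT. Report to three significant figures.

For wasting at MLVSS concentration, Q_w = V/θ_c = 506.0/6.40 = 79.06 m³/d.

Q_w ≈ 79.1 m³/d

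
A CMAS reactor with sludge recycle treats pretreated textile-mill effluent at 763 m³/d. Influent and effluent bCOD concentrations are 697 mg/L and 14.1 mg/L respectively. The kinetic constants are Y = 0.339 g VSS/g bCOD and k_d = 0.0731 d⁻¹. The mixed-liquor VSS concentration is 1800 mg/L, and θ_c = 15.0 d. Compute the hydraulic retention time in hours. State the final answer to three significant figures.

From the SRT design equation V = Y Q (S₀−S) θ_c / [X (1 + k_d θ_c)] = 0.339 × 763 × (697 − 14.1) × 15.0 / [1800 × (1 + 0.0731 × 15.0)] = 2.65×10^6 / 3774 = 702.1 m³.
HRT = V/Q = 702.1 m³ / 763 m³·d⁻¹ = 0.9202 d × 24 = 22.08 h.

τ ≈ 22.1 h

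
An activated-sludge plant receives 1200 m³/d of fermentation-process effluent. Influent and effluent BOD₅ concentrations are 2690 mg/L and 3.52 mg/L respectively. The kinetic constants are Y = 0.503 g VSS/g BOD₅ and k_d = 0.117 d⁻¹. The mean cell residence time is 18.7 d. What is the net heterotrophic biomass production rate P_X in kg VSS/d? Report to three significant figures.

The observed yield is Y_obs = Y/(1 + k_d·θ_c) = 0.503 / (1 + 0.117 × 18.7) = 0.503 / 3.188 = 0.1578 g VSS per g BOD₅ removed.
Mass of BOD₅ removed per day: Q(S₀ − S) = 1200 × 2686 g/m³ = 3224 kg/d.
Net biomass production P_X = Y_obs × Q·(S₀ − S) = 0.1578 × 3224 = 508.7 kg VSS/d.

P_X ≈ 509 kg VSS/d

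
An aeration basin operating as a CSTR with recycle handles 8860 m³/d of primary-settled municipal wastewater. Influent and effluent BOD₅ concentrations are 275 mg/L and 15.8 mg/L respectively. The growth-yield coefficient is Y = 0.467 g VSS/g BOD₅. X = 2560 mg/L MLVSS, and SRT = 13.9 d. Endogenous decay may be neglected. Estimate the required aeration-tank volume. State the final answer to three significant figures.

V ≈ 5820 m³

Biomass mass balance (decay neglected): V·X = Y·Q·(S₀ − S)·θ_c, so V = 0.467 × 8860 × (275 − 15.8) × 13.9 / 2560 = 5823 m³.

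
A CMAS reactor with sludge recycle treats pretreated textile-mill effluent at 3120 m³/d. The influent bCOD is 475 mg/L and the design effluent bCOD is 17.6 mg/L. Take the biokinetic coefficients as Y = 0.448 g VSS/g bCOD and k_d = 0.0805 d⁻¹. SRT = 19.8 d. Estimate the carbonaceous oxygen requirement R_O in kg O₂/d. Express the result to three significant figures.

Observed yield with endogenous decay: Y_obs = Y / (1 + k_d·θ_c) = 0.448 / (1 + 0.0805 × 19.8) = 0.448 / 2.594 = 0.1727 g VSS/g bCOD.
Q·(S₀ − S) = 3120 × (475 − 17.6) × 10⁻³ = 1427 kg/d removed.
Biomass synthesised: P_X = Y_obs × 1427 = 246.5 kg VSS/d.
R_O = Q·ΔS − 1.42 P_X = 1427 − 350.0 = 1077 kg O₂/d.

R_O ≈ 1080 kg O₂/d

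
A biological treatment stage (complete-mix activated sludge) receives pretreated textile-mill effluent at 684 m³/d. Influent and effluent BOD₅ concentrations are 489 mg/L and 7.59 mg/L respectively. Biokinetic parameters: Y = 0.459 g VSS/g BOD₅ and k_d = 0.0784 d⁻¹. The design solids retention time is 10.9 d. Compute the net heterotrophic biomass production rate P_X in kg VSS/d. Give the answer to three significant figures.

P_X ≈ 81.5 kg VSS/d

Observed yield with endogenous decay: Y_obs = Y / (1 + k_d·θ_c) = 0.459 / (1 + 0.0784 × 10.9) = 0.459 / 1.855 = 0.2475 g VSS/g BOD₅.
Substrate removed = Q·(S₀ − S) = 684 m³/d × (489 − 7.59) g/m³ = 3.29×10^5 g/d = 329.3 kg/d.
Biomass produced: P_X = Y_obs·Q·ΔS = 0.2475 × 329.3 ≈ 81.50 kg VSS/d.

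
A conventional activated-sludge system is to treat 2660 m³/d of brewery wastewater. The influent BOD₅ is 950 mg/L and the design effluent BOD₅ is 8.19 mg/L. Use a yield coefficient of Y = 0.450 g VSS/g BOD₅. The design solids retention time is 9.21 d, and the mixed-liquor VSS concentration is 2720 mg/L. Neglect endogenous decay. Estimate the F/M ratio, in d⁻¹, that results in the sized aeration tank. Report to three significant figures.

F/M ≈ 0.243 d⁻¹

V·X = Y·Q·ΔS·θ_c gives V = 0.450 × 2660 × (950 − 8.19) × 9.21 / 2720 = 3817 m³.
Food-to-microorganism ratio F/M = Q S₀ / (V X) = 2660 × 950 / (3817 × 2720) = 0.2434 d⁻¹.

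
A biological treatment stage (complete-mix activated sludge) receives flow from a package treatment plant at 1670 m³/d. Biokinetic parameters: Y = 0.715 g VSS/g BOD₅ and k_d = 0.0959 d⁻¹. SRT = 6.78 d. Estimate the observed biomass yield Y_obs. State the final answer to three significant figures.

Y_obs ≈ 0.433 g VSS/g BOD₅

The observed yield is Y_obs = Y/(1 + k_d·θ_c) = 0.715 / (1 + 0.0959 × 6.78) = 0.715 / 1.650 = 0.4333 g VSS per g BOD₅ removed.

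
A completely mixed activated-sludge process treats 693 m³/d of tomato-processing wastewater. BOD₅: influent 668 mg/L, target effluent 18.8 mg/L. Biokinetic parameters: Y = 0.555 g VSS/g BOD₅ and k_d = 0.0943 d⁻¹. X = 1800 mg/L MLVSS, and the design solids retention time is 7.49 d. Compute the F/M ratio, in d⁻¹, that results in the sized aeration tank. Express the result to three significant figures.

Rearranging the biomass balance for a CMAS with decay, V = Y·Q·ΔS·θ_c / [X·(1+k_d θ_c)] = 0.555 × 693 × (668 − 18.8) × 7.49 / [1800 × (1 + 0.0943 × 7.49)] = 1.87×10^6 / 3071 = 608.9 m³.
F/M = applied load / biomass = Q·S₀/(V·X) = 693 × 668 / (608.9 × 1800) = 0.4224 d⁻¹.

F/M ≈ 0.422 d⁻¹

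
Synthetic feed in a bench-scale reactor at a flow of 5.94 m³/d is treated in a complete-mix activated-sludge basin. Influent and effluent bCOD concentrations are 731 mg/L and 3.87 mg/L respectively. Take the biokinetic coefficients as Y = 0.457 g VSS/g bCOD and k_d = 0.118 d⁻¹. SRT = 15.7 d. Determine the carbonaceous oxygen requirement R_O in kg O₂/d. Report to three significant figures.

R_O ≈ 3.34 kg O₂/d

Y_obs = Y / (1 + k_d θ_c) = 0.457 / (1 + 0.118 × 15.7) = 0.457 / 2.853 = 0.1602.
Q·(S₀ − S) = 5.94 × (731 − 3.87) × 10⁻³ = 4.319 kg/d removed.
P_X = Y_obs·Q·(S₀ − S) = 0.1602 × 4.319 = 0.6919 kg VSS/d.
R_O = Q·ΔS − 1.42 P_X = 4.319 − 0.9826 = 3.337 kg O₂/d.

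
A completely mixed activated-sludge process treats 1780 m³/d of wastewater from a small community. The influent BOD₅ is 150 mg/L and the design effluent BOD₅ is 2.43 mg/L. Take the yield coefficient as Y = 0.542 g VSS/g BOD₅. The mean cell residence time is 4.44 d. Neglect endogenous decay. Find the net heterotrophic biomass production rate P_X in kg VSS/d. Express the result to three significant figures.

P_X ≈ 142 kg VSS/d

No decay correction is needed, so Y_obs = Y = 0.542.
Substrate removed = Q·(S₀ − S) = 1780 m³/d × (150 − 2.43) g/m³ = 2.63×10^5 g/d = 262.7 kg/d.
So the net sludge growth is P_X = 0.5420 × 262.7 = 142.4 kg VSS/d.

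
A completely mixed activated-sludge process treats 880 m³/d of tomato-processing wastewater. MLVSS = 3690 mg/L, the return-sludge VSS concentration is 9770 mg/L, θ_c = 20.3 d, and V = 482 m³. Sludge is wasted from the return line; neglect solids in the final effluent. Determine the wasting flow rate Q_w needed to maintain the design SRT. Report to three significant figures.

Q_w ≈ 8.97 m³/d

Q_w = (V·X)/(θ_c X_r) = 482.0 × 3690 / (20.3 × 9770) = 8.968 m³/d.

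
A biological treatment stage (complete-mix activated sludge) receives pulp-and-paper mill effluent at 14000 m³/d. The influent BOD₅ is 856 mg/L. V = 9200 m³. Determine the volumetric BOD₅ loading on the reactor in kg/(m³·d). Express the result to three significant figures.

L_v = Q S₀ / V = 14000 × 856 × 10⁻³ / 9200 = 1.303 kg/(m³·d).

L_v ≈ 1.30 kg BOD₅/(m³·d)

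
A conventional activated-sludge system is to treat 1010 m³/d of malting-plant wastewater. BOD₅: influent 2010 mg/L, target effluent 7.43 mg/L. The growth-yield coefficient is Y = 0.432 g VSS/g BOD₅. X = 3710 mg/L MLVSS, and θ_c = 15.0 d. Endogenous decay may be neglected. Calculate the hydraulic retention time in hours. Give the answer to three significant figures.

With k_d = 0 the design equation reduces to V = Y Q (S₀−S) θ_c / X = 0.432 × 1010 × (2010 − 7.43) × 15.0 / 3710 = 3533 m³.
HRT = V/Q = 3533 m³ / 1010 m³·d⁻¹ = 3.498 d × 24 = 83.95 h.

τ ≈ 83.9 h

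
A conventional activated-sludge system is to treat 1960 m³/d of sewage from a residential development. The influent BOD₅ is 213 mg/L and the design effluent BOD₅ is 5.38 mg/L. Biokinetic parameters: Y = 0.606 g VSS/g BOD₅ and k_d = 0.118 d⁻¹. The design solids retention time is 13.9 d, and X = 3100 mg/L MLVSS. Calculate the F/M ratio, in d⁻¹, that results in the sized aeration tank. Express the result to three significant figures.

F/M ≈ 0.322 d⁻¹

Steady-state biomass mass balance: V·X·(1 + k_d·θ_c) = Y·Q·(S₀ − S)·θ_c, so V = 0.606 × 1960 × (213 − 5.38) × 13.9 / [3100 × (1 + 0.118 × 13.9)] = 3.43×10^6 / 8185 = 418.8 m³.
F/M = Q·S₀ / (V·X) = 1960 × 213 / (418.8 × 3100) = 0.3216 g BOD₅·(g VSS·d)⁻¹.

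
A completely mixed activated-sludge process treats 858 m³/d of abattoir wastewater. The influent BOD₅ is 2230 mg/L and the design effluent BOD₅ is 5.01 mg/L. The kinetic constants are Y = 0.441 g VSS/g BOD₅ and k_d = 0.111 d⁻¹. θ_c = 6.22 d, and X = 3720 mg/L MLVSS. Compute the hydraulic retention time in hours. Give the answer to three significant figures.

τ ≈ 23.3 h

Rearranging the biomass balance for a CMAS with decay, V = Y·Q·ΔS·θ_c / [X·(1+k_d θ_c)] = 0.441 × 858 × (2230 − 5.01) × 6.22 / [3720 × (1 + 0.111 × 6.22)] = 5.24×10^6 / 6288 = 832.7 m³.
HRT = V/Q = 832.7 m³ / 858 m³·d⁻¹ = 0.9706 d × 24 = 23.29 h.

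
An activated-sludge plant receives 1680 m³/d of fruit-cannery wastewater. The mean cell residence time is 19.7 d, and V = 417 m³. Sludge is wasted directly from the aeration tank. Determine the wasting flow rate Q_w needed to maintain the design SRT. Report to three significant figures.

For wasting at MLVSS concentration, Q_w = V/θ_c = 417.0/19.7 = 21.17 m³/d.

Q_w ≈ 21.2 m³/d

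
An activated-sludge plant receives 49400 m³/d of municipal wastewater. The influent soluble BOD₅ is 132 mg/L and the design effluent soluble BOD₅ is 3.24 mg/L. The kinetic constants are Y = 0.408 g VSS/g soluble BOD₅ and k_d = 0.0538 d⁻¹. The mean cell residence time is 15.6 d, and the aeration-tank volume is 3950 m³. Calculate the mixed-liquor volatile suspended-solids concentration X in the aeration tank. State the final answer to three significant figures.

X ≈ 5570 mg/L

Solving the biomass balance for X: X = Y Q (S₀−S) θ_c / [V (1+k_d θ_c)] = 0.408 × 49400 × (132 − 3.24) × 15.6 / [3950 × (1 + 0.0538 × 15.6)] = 5572 mg/L.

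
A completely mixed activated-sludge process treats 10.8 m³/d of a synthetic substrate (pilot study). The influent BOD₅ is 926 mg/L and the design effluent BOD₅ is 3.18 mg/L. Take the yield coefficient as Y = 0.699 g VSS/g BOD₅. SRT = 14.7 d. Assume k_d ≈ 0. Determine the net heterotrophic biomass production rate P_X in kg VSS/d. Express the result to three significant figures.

P_X ≈ 6.97 kg VSS/d

Since k_d ≈ 0, Y_obs = Y = 0.699 g VSS/g BOD₅.
Mass of BOD₅ removed per day: Q(S₀ − S) = 10.8 × 922.8 g/m³ = 9.966 kg/d.
So the net sludge growth is P_X = 0.6990 × 9.966 = 6.967 kg VSS/d.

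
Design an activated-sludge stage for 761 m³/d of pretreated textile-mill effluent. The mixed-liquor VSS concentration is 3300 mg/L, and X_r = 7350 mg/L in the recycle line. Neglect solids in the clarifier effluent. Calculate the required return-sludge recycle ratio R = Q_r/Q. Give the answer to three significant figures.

R ≈ 0.815

R = Q_r/Q = X/(X_r − X) = 3300 / (7350 − 3300) = 0.8148.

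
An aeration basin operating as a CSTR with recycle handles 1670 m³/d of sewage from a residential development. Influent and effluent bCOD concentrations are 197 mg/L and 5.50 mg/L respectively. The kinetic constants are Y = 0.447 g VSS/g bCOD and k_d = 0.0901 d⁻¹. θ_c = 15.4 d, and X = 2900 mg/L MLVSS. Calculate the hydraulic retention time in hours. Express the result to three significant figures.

Steady-state biomass mass balance: V·X·(1 + k_d·θ_c) = Y·Q·(S₀ − S)·θ_c, so V = 0.447 × 1670 × (197 − 5.50) × 15.4 / [2900 × (1 + 0.0901 × 15.4)] = 2.2×10^6 / 6924 = 318.0 m³.
Hydraulic retention time τ = V/Q = 318.0 / 1670 = 0.1904 d = 4.569 h.

τ ≈ 4.57 h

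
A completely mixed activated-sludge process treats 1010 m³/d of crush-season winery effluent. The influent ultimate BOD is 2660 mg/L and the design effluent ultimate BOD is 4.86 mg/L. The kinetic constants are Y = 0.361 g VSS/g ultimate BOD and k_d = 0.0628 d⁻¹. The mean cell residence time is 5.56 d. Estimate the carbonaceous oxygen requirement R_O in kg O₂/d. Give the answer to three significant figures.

R_O ≈ 1660 kg O₂/d

Observed yield with endogenous decay: Y_obs = Y / (1 + k_d·θ_c) = 0.361 / (1 + 0.0628 × 5.56) = 0.361 / 1.349 = 0.2676 g VSS/g ultimate BOD.
Q·(S₀ − S) = 1010 × (2660 − 4.86) × 10⁻³ = 2682 kg/d removed.
P_X = Y_obs·Q·(S₀ − S) = 0.2676 × 2682 = 717.5 kg VSS/d.
R_O = Q·(S₀ − S) − 1.42·P_X = 2682 − 1.42 × 717.5 = 1663 kg O₂/d.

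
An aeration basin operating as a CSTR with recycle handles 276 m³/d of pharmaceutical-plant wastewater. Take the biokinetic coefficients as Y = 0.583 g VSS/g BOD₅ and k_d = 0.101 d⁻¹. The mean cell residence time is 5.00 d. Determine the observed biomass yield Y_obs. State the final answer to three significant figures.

Y_obs = Y / (1 + k_d θ_c) = 0.583 / (1 + 0.101 × 5.00) = 0.583 / 1.505 = 0.3874.

Y_obs ≈ 0.387 g VSS/g BOD₅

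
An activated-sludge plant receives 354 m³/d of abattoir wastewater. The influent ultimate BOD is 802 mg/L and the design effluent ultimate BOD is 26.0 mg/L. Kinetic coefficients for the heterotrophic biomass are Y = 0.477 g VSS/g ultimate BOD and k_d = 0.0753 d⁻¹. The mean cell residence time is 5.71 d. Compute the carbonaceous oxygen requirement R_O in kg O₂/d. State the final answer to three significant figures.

Observed yield with endogenous decay: Y_obs = Y / (1 + k_d·θ_c) = 0.477 / (1 + 0.0753 × 5.71) = 0.477 / 1.430 = 0.3336 g VSS/g ultimate BOD.
Substrate removed = Q·(S₀ − S) = 354 m³/d × (802 − 26.0) g/m³ = 2.75×10^5 g/d = 274.7 kg/d.
Biomass synthesised: P_X = Y_obs × 274.7 = 91.63 kg VSS/d.
Carbonaceous O₂ demand = substrate oxidised − cell-mass equivalent = 274.7 − 1.42 × 91.63 = 144.6 kg O₂/d.

R_O ≈ 145 kg O₂/d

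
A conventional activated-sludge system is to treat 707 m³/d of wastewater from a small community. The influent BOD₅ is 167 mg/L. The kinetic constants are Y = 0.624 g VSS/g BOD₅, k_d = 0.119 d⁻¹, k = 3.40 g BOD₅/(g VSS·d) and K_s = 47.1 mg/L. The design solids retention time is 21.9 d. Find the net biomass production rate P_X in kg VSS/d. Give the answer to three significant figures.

From the Monod/SRT balance for a CMAS, S = K_s·(1+k_d θ_c)/[θ_c·(Y k − k_d) − 1] = 47.1 × (1 + 0.119 × 21.9) / [21.9 × (0.624 × 3.40 − 0.119) − 1] = 169.8 / 42.86 = 3.963 mg/L.
The observed yield is Y_obs = Y/(1 + k_d·θ_c) = 0.624 / (1 + 0.119 × 21.9) = 0.624 / 3.606 = 0.1730 g VSS per g BOD₅ removed.
ΔS = 167 − 3.96 = 163.0 mg/L, so the substrate removal rate is 707 × 163.0/1000 = 115.3 kg BOD₅/d.
So the net sludge growth is P_X = 0.1730 × 115.3 = 19.95 kg VSS/d.

P_X ≈ 19.9 kg VSS/d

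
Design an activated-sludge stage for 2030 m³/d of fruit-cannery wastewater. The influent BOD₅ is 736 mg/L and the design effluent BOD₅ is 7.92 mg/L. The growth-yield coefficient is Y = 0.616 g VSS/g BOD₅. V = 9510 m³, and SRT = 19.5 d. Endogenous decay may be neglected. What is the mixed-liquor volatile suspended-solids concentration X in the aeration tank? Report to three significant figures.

From V·X = Y·Q·(S₀ − S)·θ_c (decay neglected): X = 0.616 × 2030 × (736 − 7.92) × 19.5 / 9510 = 1867 mg/L.

X ≈ 1870 mg/L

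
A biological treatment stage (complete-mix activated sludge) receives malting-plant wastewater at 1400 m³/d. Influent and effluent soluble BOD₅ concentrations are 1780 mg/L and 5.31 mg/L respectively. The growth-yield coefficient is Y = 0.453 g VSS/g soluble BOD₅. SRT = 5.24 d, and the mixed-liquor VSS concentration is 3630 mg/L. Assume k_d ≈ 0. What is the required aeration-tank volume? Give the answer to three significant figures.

V ≈ 1620 m³

V·X = Y·Q·ΔS·θ_c gives V = 0.453 × 1400 × (1780 − 5.31) × 5.24 / 3630 = 1625 m³.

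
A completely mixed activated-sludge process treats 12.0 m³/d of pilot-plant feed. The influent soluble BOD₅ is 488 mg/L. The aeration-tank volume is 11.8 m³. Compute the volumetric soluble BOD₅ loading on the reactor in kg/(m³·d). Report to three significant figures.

L_v ≈ 0.496 kg soluble BOD₅/(m³·d)

Volumetric loading L_v = Q·S₀ / V = 12.0 × 488 g/m³ / 11.80 m³ = 496.3 g/(m³·d) = 0.4963 kg soluble BOD₅/(m³·d).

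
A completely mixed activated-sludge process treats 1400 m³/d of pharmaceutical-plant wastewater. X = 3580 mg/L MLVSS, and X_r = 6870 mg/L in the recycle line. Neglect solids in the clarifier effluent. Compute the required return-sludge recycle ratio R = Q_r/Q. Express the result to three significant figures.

R ≈ 1.09

R = Q_r/Q = X/(X_r − X) = 3580 / (6870 − 3580) = 1.088.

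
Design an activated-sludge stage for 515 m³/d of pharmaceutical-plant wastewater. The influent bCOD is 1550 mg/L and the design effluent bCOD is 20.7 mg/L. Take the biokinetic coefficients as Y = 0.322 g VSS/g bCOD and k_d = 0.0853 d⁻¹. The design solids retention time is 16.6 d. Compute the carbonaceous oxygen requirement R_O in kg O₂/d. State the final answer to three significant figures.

The observed yield is Y_obs = Y/(1 + k_d·θ_c) = 0.322 / (1 + 0.0853 × 16.6) = 0.322 / 2.416 = 0.1333 g VSS per g bCOD removed.
Substrate removed = Q·(S₀ − S) = 515 m³/d × (1550 − 20.7) g/m³ = 7.88×10^5 g/d = 787.6 kg/d.
Biomass synthesised: P_X = Y_obs × 787.6 = 105.0 kg VSS/d.
R_O = Q·ΔS − 1.42 P_X = 787.6 − 149.1 = 638.5 kg O₂/d.

R_O ≈ 639 kg O₂/d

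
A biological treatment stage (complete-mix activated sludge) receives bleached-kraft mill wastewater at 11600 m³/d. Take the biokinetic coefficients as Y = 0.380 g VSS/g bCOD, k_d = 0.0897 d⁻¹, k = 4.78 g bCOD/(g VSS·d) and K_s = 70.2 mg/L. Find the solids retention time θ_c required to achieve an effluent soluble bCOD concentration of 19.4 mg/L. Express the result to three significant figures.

θ_c ≈ 3.29 d

Specific growth rate at S = 19.4 mg/L: μ = YkS/(K_s+S) = 0.380·4.78·19.4/(70.2+19.4) = 0.3933 d⁻¹.
θ_c = 1/(μ − k_d) = 1/(0.3933 − 0.0897) = 1/0.3036 = 3.294 d.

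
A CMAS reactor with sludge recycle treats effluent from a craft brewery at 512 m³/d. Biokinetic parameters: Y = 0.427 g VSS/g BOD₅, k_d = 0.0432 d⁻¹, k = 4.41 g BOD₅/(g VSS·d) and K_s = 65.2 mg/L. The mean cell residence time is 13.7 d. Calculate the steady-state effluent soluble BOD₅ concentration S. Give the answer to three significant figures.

S ≈ 4.29 mg/L

From the Monod/SRT balance for a CMAS, S = K_s·(1+k_d θ_c)/[θ_c·(Y k − k_d) − 1] = 65.2 × (1 + 0.0432 × 13.7) / [13.7 × (0.427 × 4.41 − 0.0432) − 1] = 103.8 / 24.21 = 4.288 mg/L.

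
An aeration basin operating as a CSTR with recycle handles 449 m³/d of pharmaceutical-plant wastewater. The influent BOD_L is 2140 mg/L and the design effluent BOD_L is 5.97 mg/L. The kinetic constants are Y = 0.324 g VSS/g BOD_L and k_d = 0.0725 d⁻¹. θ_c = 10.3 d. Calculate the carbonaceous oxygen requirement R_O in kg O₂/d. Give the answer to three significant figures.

R_O ≈ 706 kg O₂/d

Y_obs = Y / (1 + k_d θ_c) = 0.324 / (1 + 0.0725 × 10.3) = 0.324 / 1.747 = 0.1855.
Mass of BOD_L removed per day: Q(S₀ − S) = 449 × 2134 g/m³ = 958.2 kg/d.
Biomass synthesised: P_X = Y_obs × 958.2 = 177.7 kg VSS/d.
Carbonaceous O₂ demand = substrate oxidised − cell-mass equivalent = 958.2 − 1.42 × 177.7 = 705.8 kg O₂/d.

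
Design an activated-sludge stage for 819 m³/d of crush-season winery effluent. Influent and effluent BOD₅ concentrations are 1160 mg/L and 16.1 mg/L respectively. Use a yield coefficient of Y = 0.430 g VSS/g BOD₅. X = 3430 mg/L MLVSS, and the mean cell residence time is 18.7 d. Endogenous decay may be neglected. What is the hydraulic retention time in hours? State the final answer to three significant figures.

V·X = Y·Q·ΔS·θ_c gives V = 0.430 × 819 × (1160 − 16.1) × 18.7 / 3430 = 2196 m³.
HRT = V/Q = 2196 m³ / 819 m³·d⁻¹ = 2.682 d × 24 = 64.36 h.

τ ≈ 64.4 h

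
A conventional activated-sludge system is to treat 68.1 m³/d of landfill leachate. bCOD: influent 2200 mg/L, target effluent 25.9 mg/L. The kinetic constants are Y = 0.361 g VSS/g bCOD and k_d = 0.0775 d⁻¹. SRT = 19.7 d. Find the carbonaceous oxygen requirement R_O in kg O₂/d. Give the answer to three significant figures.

Observed yield with endogenous decay: Y_obs = Y / (1 + k_d·θ_c) = 0.361 / (1 + 0.0775 × 19.7) = 0.361 / 2.527 = 0.1429 g VSS/g bCOD.
ΔS = 2200 − 25.9 = 2174 mg/L, so the substrate removal rate is 68.1 × 2174/1000 = 148.1 kg bCOD/d.
Net sludge production P_X = 0.1429 × 148.1 = 21.15 kg VSS/d.
R_O = Q·ΔS − 1.42 P_X = 148.1 − 30.04 = 118.0 kg O₂/d.

R_O ≈ 118 kg O₂/d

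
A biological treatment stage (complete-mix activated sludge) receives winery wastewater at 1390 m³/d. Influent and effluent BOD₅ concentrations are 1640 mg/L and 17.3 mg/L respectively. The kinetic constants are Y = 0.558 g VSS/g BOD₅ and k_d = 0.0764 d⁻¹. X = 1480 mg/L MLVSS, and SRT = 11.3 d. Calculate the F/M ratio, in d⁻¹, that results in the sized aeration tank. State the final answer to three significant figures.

F/M ≈ 0.299 d⁻¹

Steady-state biomass mass balance: V·X·(1 + k_d·θ_c) = Y·Q·(S₀ − S)·θ_c, so V = 0.558 × 1390 × (1640 − 17.3) × 11.3 / [1480 × (1 + 0.0764 × 11.3)] = 1.42×10^7 / 2758 = 5157 m³.
F/M = applied load / biomass = Q·S₀/(V·X) = 1390 × 1640 / (5157 × 1480) = 0.2987 d⁻¹.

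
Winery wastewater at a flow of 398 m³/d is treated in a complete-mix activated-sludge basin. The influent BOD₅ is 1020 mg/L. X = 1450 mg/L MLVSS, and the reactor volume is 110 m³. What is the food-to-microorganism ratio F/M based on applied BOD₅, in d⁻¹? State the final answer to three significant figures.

F/M ≈ 2.55 d⁻¹

Food-to-microorganism ratio F/M = Q S₀ / (V X) = 398 × 1020 / (110.0 × 1450) = 2.545 d⁻¹.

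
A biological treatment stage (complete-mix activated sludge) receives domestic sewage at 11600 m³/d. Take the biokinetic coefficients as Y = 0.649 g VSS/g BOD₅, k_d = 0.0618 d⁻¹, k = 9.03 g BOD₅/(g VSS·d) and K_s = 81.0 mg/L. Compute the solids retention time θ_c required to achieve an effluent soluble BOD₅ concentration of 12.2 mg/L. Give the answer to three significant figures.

θ_c ≈ 1.42 d

Specific growth rate at S = 12.2 mg/L: μ = YkS/(K_s+S) = 0.649·9.03·12.2/(81.0+12.2) = 0.7671 d⁻¹.
1/θ_c = 0.7671 − 0.0618 = 0.7053 d⁻¹, so θ_c = 1.418 d.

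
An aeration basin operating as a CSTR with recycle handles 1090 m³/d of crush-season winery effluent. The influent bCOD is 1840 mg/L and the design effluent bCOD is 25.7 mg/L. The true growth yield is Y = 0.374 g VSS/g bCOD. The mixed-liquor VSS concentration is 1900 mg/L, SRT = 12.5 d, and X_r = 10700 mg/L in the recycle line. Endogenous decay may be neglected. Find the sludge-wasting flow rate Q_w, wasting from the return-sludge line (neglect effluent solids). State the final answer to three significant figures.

Q_w ≈ 69.1 m³/d

With k_d = 0 the design equation reduces to V = Y Q (S₀−S) θ_c / X = 0.374 × 1090 × (1840 − 25.7) × 12.5 / 1900 = 4866 m³.
Q_w = (V·X)/(θ_c X_r) = 4866 × 1900 / (12.5 × 10700) = 69.12 m³/d.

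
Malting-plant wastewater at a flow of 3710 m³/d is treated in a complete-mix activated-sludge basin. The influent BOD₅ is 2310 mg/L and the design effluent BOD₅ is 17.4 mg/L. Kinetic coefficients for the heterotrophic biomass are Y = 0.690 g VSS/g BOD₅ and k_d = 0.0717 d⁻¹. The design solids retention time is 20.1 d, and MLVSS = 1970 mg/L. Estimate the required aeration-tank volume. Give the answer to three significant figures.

V ≈ 24500 m³

Steady-state biomass mass balance: V·X·(1 + k_d·θ_c) = Y·Q·(S₀ − S)·θ_c, so V = 0.690 × 3710 × (2310 − 17.4) × 20.1 / [1970 × (1 + 0.0717 × 20.1)] = 1.18×10^8 / 4809 = 24529 m³.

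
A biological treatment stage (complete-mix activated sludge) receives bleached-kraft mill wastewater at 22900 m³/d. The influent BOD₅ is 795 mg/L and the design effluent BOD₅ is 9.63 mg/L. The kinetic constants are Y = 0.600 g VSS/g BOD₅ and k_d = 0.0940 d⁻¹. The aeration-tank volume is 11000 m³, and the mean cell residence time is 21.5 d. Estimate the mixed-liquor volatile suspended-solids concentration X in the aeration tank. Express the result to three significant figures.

X = Y·Q·ΔS·θ_c / [V·(1 + k_d θ_c)] = 0.600 × 22900 × (795 − 9.63) × 21.5 / [11000 × (1 + 0.0940 × 21.5)] = 6982 mg/L.

X ≈ 6980 mg/L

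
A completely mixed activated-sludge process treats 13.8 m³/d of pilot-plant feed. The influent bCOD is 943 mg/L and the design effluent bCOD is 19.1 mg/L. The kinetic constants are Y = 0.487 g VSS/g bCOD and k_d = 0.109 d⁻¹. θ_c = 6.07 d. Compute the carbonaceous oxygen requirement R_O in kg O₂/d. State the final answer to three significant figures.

R_O ≈ 7.44 kg O₂/d

Y_obs = Y / (1 + k_d θ_c) = 0.487 / (1 + 0.109 × 6.07) = 0.487 / 1.662 = 0.2931.
ΔS = 943 − 19.1 = 923.9 mg/L, so the substrate removal rate is 13.8 × 923.9/1000 = 12.75 kg bCOD/d.
Biomass synthesised: P_X = Y_obs × 12.75 = 3.737 kg VSS/d.
R_O = Q·(S₀ − S) − 1.42·P_X = 12.75 − 1.42 × 3.737 = 7.444 kg O₂/d.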